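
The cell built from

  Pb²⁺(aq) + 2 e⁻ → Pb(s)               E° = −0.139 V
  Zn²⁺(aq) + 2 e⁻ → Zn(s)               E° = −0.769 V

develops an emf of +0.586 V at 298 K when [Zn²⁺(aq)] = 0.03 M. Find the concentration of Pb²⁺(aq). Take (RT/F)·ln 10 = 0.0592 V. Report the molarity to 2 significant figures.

With Pb²⁺/Pb at the cathode and Zn²⁺/Zn at the anode, E°cell = −0.139 − (−0.769) = +0.630 V (n = 2).
Rearranging E = E° − (0.0592/n)·log Q gives log Q = 2(+0.630 − (+0.586))/0.0592 = 1.486.
For Pb²⁺(aq) + Zn(s) → Pb(s) + Zn²⁺(aq), the reaction quotient is Q = [Zn²⁺(aq)] / [Pb²⁺(aq)].
Substituting the known concentrations and solving, log [Pb²⁺(aq)] = −3.009 and [Pb²⁺(aq)] = 0.00098 M.

0.00098 M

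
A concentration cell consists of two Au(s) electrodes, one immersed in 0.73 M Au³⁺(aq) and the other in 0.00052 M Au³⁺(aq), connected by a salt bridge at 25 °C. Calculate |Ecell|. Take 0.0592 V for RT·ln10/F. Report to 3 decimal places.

For a concentration cell E°cell = 0, since both electrodes use the same couple.
The compartment with the higher Au³⁺(aq) concentration (0.73 M) acts as the cathode; ions are reduced there and produced at the dilute (0.00052 M) anode.
With n = 3, Ecell = −(0.0592/3)·log([dilute]/[conc]) = −(0.0592/3)·log(0.00052/0.73) = +0.062 V.

0.062 V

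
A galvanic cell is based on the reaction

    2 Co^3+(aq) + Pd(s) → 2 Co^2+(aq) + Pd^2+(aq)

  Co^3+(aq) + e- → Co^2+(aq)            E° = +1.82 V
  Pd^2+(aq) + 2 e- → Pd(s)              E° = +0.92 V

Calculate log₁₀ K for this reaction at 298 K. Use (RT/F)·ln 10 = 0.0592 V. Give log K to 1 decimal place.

log K = 30.4

The Co³⁺/Co²⁺ couple is reduced (cathode); E°cell = +1.82 − (+0.92) = +0.90 V with n = 2.
At equilibrium E = 0, so log K = nE°cell / 0.0592 = (2)(+0.90) / 0.0592 = 30.4.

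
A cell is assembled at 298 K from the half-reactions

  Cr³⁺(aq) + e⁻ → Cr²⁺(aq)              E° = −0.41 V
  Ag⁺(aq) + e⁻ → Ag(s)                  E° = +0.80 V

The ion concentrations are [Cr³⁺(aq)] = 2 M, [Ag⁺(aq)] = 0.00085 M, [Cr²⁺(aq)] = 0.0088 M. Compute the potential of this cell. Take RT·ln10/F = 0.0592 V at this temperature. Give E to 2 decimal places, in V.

+0.89 V

Since E°(Ag⁺/Ag) > E°(Cr³⁺/Cr²⁺), Ag⁺/Ag serves as the cathode.
E°cell = +0.80 − (−0.41) = +1.21 V, with n = 1 electron transferred.
For the overall reaction Ag⁺(aq) + Cr²⁺(aq) → Ag(s) + Cr³⁺(aq), Q = [Cr³⁺(aq)] / ([Ag⁺(aq)]·[Cr²⁺(aq)]) = 2.67×10^5, giving log Q = 5.427.
Applying E = E° − (RT ln10/nF)·log Q gives +1.21 − (0.0592/1)(5.427) = +0.89 V.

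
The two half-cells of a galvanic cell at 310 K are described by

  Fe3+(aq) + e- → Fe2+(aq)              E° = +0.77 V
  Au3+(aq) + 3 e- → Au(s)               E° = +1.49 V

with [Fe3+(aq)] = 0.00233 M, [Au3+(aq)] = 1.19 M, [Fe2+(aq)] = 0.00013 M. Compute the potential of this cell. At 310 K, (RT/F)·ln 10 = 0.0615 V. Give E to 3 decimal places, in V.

The Au³⁺/Au couple has the more positive E°, so it is the cathode; Fe³⁺/Fe²⁺ is the anode.
E°cell = E°cat − E°an = +1.49 − (+0.77) = +0.72 V; n = 3.
Balancing gives Au3+(aq) + 3 Fe2+(aq) → Au(s) + 3 Fe3+(aq); hence Q = [Fe3+(aq)]^3 / ([Au3+(aq)]·[Fe2+(aq)]^3) = 4.84×10^3 (log Q = 3.685).
By the Nernst equation, E = +0.72 − (0.0615/3)·(3.685) = +0.644 V.

+0.644 V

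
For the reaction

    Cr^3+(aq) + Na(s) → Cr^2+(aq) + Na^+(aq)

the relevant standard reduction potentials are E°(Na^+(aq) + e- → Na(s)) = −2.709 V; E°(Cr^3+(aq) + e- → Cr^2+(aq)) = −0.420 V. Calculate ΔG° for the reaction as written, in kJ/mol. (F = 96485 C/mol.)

In the reaction as written Cr^3+(aq) is reduced, so the Cr³⁺/Cr²⁺ couple is the cathode and Na⁺/Na is the anode.
E°cell = −0.420 − (−2.709) = +2.289 V; balancing electrons gives n = 1.
ΔG° = −nFE°cell = −(1)(96485)(+2.289) J/mol = −221 kJ/mol.

−221 kJ/mol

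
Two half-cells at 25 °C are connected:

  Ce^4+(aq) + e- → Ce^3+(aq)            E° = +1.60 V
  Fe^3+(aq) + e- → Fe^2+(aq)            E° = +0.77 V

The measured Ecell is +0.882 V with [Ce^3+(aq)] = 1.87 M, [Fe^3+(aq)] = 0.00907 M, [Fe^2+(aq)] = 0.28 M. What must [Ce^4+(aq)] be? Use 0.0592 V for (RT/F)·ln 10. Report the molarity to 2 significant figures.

0.46 M

With Ce⁴⁺/Ce³⁺ at the cathode and Fe³⁺/Fe²⁺ at the anode, E°cell = +1.60 − (+0.77) = +0.83 V (n = 1).
Since E = E° − (0.0592/n)·log Q, log Q = n(E° − E)/0.0592 = −0.878.
Balancing electrons gives Ce^4+(aq) + Fe^2+(aq) → Ce^3+(aq) + Fe^3+(aq); thus Q = ([Ce^3+(aq)]·[Fe^3+(aq)]) / ([Ce^4+(aq)]·[Fe^2+(aq)]).
Isolating [Ce^4+(aq)] in Q = 10^{−0.878} yields log [Ce^4+(aq)] = −0.340, i.e. 0.46 M.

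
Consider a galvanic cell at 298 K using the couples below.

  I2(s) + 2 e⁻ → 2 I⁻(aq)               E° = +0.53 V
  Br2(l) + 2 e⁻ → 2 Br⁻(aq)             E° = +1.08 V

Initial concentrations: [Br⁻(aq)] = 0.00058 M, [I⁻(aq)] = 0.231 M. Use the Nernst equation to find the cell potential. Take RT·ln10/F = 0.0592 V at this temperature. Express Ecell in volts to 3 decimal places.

+0.704 V

Since E°(Br₂/Br⁻) > E°(I₂/I⁻), Br₂/Br⁻ serves as the cathode.
E°cell = E°cat − E°an = +1.08 − (+0.53) = +0.55 V; n = 2.
Balancing gives Br2(l) + 2 I⁻(aq) → 2 Br⁻(aq) + I2(s); hence Q = [Br⁻(aq)]^2 / [I⁻(aq)]^2 = 6.3×10^−6 (log Q = −5.200).
Applying E = E° − (RT ln10/nF)·log Q gives +0.55 − (0.0592/2)(−5.200) = +0.704 V.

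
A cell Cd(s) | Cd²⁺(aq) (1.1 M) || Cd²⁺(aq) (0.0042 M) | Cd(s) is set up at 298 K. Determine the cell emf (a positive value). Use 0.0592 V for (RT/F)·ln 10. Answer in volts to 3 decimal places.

For a concentration cell E°cell = 0, since both electrodes use the same couple.
The compartment with the higher Cd²⁺(aq) concentration (1.1 M) acts as the cathode; ions are reduced there and produced at the dilute (0.0042 M) anode.
With n = 2, Ecell = −(0.0592/2)·log([dilute]/[conc]) = −(0.0592/2)·log(0.0042/1.1) = +0.072 V.

0.072 V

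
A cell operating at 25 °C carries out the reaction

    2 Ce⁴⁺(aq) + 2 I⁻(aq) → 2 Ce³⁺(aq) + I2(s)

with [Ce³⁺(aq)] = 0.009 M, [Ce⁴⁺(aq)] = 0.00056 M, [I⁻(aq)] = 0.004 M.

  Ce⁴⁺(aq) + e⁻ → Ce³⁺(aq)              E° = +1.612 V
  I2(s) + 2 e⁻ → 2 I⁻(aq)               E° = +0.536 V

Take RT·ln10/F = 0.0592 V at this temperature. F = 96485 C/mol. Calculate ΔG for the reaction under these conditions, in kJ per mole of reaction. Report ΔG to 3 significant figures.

The standard cell potential is +1.612 − (+0.536) = +1.076 V, with n = 2 electrons in the balanced equation.
Here Q = [Ce³⁺(aq)]^2 / ([Ce⁴⁺(aq)]^2·[I⁻(aq)]^2) = 1.61×10^7 (log Q = 7.208), giving E = +1.076 − (0.0592/2)·(7.208) = +0.8626 V.
ΔG = −nFE = −(2)(96485)(+0.8626) J/mol = −166 kJ/mol.

−166 kJ/mol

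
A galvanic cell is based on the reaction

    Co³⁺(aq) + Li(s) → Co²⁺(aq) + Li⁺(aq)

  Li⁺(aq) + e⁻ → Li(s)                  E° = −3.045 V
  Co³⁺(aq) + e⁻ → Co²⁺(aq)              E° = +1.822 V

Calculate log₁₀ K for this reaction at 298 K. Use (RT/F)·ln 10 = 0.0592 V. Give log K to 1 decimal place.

The Co³⁺/Co²⁺ couple is reduced (cathode); E°cell = +1.822 − (−3.045) = +4.867 V with n = 1.
At equilibrium E = 0, so log K = nE°cell / 0.0592 = (1)(+4.867) / 0.0592 = 82.2.

log K = 82.2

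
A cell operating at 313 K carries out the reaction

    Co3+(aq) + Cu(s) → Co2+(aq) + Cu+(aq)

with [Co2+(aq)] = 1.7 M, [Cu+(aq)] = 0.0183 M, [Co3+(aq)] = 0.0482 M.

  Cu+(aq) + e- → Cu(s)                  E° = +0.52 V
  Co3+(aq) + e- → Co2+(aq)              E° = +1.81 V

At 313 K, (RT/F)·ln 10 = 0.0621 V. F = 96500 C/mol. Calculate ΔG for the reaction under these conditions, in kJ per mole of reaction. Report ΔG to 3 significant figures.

−126 kJ/mol

The standard cell potential is +1.81 − (+0.52) = +1.29 V, with n = 1 electron in the balanced equation.
Here Q = ([Co2+(aq)]·[Cu+(aq)]) / [Co3+(aq)] = 0.645 (log Q = −0.190), giving E = +1.29 − (0.0621/1)·(−0.190) = +1.3018 V.
Finally ΔG = −nFE = −(1)(96500 C/mol)(+1.3018 V) = −126 kJ/mol.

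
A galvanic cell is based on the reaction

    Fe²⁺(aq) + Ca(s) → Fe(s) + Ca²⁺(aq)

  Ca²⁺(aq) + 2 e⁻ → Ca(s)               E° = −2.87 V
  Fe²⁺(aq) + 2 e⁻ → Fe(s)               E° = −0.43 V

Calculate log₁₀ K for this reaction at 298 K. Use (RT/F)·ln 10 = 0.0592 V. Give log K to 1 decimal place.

log K = 82.4

The Fe²⁺/Fe couple is reduced (cathode); E°cell = −0.43 − (−2.87) = +2.44 V with n = 2.
At equilibrium E = 0, so log K = nE°cell / 0.0592 = (2)(+2.44) / 0.0592 = 82.4.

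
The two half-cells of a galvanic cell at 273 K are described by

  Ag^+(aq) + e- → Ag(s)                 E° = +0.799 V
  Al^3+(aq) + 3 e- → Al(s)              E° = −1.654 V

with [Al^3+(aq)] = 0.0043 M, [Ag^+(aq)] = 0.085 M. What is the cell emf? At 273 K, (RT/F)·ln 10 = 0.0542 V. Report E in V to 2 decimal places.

+2.44 V

Ag⁺/Ag is reduced (cathode, E° = +0.799 V) and Al³⁺/Al is oxidized (anode).
E°cell = E°cat − E°an = +0.799 − (−1.654) = +2.453 V; n = 3.
Balancing gives 3 Ag^+(aq) + Al(s) → 3 Ag(s) + Al^3+(aq); hence Q = [Al^3+(aq)] / [Ag^+(aq)]^3 = 7 (log Q = 0.845).
Applying E = E° − (RT ln10/nF)·log Q gives +2.453 − (0.0542/3)(0.845) = +2.44 V.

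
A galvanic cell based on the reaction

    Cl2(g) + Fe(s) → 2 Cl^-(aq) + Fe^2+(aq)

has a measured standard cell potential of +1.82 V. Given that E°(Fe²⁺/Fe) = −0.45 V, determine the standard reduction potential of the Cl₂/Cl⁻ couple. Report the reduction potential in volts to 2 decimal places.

+1.37 V

In the reaction as written the Cl₂/Cl⁻ couple is reduced (cathode) and Fe²⁺/Fe is oxidized (anode), so E°cell = E°(Cl₂/Cl⁻) − E°(Fe²⁺/Fe).
E°(Cl₂/Cl⁻) = E°cell + E°(anode) = +1.82 + (−0.45) = +1.37 V.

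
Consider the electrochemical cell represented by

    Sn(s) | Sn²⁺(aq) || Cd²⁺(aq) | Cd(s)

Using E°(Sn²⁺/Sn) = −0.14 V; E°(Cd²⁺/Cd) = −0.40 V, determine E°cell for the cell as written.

−0.26 V

By convention the left-hand electrode in cell notation is the anode (oxidation) and the right-hand electrode is the cathode (reduction).
E°cell = E°(right) − E°(left) = −0.40 − (−0.14) = −0.26 V.
The negative sign shows that, as written, the cell would require an external voltage to drive the reaction.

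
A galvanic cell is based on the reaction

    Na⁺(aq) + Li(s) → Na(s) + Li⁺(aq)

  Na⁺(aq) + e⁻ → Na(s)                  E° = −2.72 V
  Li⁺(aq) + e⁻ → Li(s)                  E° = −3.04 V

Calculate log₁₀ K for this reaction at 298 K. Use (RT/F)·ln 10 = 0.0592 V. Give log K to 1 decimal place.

The Na⁺/Na couple is reduced (cathode); E°cell = −2.72 − (−3.04) = +0.32 V with n = 1.
At equilibrium E = 0, so log K = nE°cell / 0.0592 = (1)(+0.32) / 0.0592 = 5.4.

log K = 5.4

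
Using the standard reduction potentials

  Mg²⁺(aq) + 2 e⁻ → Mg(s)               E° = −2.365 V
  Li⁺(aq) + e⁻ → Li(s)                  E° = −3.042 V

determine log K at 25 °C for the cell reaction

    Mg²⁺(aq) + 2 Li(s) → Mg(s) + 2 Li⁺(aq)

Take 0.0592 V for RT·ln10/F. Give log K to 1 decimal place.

The Mg²⁺/Mg couple is reduced (cathode); E°cell = −2.365 − (−3.042) = +0.677 V with n = 2.
At equilibrium E = 0, so log K = nE°cell / 0.0592 = (2)(+0.677) / 0.0592 = 22.9.

log K = 22.9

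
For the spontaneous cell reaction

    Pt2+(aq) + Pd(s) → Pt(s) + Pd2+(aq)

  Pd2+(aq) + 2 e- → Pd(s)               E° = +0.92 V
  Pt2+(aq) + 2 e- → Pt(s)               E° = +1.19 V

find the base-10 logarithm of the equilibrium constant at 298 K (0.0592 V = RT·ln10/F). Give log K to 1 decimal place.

log K = 9.1

The Pt²⁺/Pt couple is reduced (cathode); E°cell = +1.19 − (+0.92) = +0.27 V with n = 2.
At equilibrium E = 0, so log K = nE°cell / 0.0592 = (2)(+0.27) / 0.0592 = 9.1.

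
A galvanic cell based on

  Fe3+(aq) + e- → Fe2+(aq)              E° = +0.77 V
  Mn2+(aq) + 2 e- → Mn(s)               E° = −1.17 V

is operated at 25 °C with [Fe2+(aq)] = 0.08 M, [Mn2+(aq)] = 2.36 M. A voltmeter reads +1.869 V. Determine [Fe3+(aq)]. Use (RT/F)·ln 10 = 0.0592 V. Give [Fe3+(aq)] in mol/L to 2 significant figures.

0.0078 M

With Fe³⁺/Fe²⁺ at the cathode and Mn²⁺/Mn at the anode, E°cell = +0.77 − (−1.17) = +1.94 V (n = 2).
Since E = E° − (0.0592/n)·log Q, log Q = n(E° − E)/0.0592 = 2.399.
For 2 Fe3+(aq) + Mn(s) → 2 Fe2+(aq) + Mn2+(aq), the reaction quotient is Q = ([Fe2+(aq)]^2·[Mn2+(aq)]) / [Fe3+(aq)]^2.
Isolating [Fe3+(aq)] in Q = 10^{2.399} yields log [Fe3+(aq)] = −2.110, i.e. 0.0078 M.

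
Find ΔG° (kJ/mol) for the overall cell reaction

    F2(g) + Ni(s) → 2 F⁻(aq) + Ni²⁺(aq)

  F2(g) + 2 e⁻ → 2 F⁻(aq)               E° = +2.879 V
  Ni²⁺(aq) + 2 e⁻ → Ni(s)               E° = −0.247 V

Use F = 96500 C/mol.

−603 kJ/mol

In the reaction as written F2(g) is reduced, so the F₂/F⁻ couple is the cathode and Ni²⁺/Ni is the anode.
E°cell = +2.879 − (−0.247) = +3.126 V; balancing electrons gives n = 2.
ΔG° = −nFE°cell = −(2)(96500)(+3.126) J/mol = −603 kJ/mol.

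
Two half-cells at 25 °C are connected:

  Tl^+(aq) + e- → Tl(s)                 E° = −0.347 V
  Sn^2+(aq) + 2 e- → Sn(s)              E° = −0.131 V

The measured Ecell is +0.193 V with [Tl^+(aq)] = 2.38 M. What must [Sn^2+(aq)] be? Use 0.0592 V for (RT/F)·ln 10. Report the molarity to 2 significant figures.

With Sn²⁺/Sn at the cathode and Tl⁺/Tl at the anode, E°cell = −0.131 − (−0.347) = +0.216 V (n = 2).
Rearranging E = E° − (0.0592/n)·log Q gives log Q = 2(+0.216 − (+0.193))/0.0592 = 0.777.
For Sn^2+(aq) + 2 Tl(s) → Sn(s) + 2 Tl^+(aq), the reaction quotient is Q = [Tl^+(aq)]^2 / [Sn^2+(aq)].
Isolating [Sn^2+(aq)] in Q = 10^{0.777} yields log [Sn^2+(aq)] = −0.024, i.e. 0.95 M.

0.95 M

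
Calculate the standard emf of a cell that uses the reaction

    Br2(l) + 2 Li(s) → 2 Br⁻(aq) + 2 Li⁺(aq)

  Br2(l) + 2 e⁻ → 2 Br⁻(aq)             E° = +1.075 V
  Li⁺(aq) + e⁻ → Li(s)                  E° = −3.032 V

+4.107 V

Br2(l) gains electrons, so the Br₂/Br⁻ couple is the cathode; the Li⁺/Li couple is the anode.
E°cell = E°(cathode) − E°(anode) = +1.075 − (−3.032) = +4.107 V.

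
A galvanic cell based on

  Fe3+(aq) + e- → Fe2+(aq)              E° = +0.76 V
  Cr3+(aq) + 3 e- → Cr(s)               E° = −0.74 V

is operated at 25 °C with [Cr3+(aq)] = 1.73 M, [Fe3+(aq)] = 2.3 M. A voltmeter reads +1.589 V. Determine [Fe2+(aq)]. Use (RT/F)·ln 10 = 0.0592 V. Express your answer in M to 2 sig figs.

0.060 M

The Fe³⁺/Fe²⁺ couple has the larger reduction potential, so it is the cathode: E°cell = +0.76 − (−0.74) = +1.50 V and n = 3.
From the Nernst equation, log Q = n(E° − E)/0.0592 = 3·(+1.50 − (+1.589))/0.0592 = −4.510.
The balanced reaction is 3 Fe3+(aq) + Cr(s) → 3 Fe2+(aq) + Cr3+(aq), so Q = ([Fe2+(aq)]^3·[Cr3+(aq)]) / [Fe3+(aq)]^3.
Substituting the known concentrations and solving, log [Fe2+(aq)] = −1.221 and [Fe2+(aq)] = 0.060 M.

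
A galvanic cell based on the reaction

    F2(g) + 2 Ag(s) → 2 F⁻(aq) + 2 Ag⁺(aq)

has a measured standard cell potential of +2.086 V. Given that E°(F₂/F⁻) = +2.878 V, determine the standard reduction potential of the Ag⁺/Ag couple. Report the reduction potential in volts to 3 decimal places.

In the reaction as written the F₂/F⁻ couple is reduced (cathode) and Ag⁺/Ag is oxidized (anode), so E°cell = E°(F₂/F⁻) − E°(Ag⁺/Ag).
E°(Ag⁺/Ag) = E°(cathode) − E°cell = +2.878 − (+2.086) = +0.792 V.

+0.792 V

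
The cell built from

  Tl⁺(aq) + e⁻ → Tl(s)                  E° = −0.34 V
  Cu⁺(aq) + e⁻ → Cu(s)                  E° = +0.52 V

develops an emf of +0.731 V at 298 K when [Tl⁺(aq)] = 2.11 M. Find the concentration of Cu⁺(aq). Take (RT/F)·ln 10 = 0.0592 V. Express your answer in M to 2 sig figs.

0.014 M

The Cu⁺/Cu couple has the larger reduction potential, so it is the cathode: E°cell = +0.52 − (−0.34) = +0.86 V and n = 1.
Rearranging E = E° − (0.0592/n)·log Q gives log Q = 1(+0.86 − (+0.731))/0.0592 = 2.179.
The balanced reaction is Cu⁺(aq) + Tl(s) → Cu(s) + Tl⁺(aq), so Q = [Tl⁺(aq)] / [Cu⁺(aq)].
Isolating [Cu⁺(aq)] in Q = 10^{2.179} yields log [Cu⁺(aq)] = −1.855, i.e. 0.014 M.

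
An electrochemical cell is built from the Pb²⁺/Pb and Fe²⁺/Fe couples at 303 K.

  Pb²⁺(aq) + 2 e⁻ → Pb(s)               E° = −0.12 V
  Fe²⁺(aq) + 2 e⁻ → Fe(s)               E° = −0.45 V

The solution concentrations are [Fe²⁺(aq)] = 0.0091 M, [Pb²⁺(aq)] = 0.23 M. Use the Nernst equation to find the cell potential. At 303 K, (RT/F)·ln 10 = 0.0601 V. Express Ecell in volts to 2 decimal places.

+0.37 V

Since E°(Pb²⁺/Pb) > E°(Fe²⁺/Fe), Pb²⁺/Pb serves as the cathode.
E°cell = −0.12 − (−0.45) = +0.33 V, with n = 2 electrons transferred.
The balanced reaction is Pb²⁺(aq) + Fe(s) → Pb(s) + Fe²⁺(aq), so Q = [Fe²⁺(aq)] / [Pb²⁺(aq)] = 0.0396 and log Q = −1.403.
E = E° − (0.0601/n)·log Q = +0.33 − (0.0601/2)(−1.403) = +0.37 V.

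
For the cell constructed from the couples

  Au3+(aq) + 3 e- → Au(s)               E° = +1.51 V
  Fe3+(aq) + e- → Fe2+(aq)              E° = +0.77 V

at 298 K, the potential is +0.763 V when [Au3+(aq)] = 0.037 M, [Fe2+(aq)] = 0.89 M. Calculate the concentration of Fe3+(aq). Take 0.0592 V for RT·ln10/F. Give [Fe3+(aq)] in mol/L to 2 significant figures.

Au³⁺/Au is the cathode (higher E°); E°cell = +1.51 − (+0.77) = +0.74 V with n = 3.
Rearranging E = E° − (0.0592/n)·log Q gives log Q = 3(+0.74 − (+0.763))/0.0592 = −1.166.
Balancing electrons gives Au3+(aq) + 3 Fe2+(aq) → Au(s) + 3 Fe3+(aq); thus Q = [Fe3+(aq)]^3 / ([Au3+(aq)]·[Fe2+(aq)]^3).
Substituting the known concentrations and solving, log [Fe3+(aq)] = −0.917 and [Fe3+(aq)] = 0.12 M.

0.12 M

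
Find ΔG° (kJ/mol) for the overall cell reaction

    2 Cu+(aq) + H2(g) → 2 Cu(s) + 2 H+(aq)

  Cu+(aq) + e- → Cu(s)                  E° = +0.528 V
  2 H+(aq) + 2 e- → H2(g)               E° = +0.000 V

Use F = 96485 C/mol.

−102 kJ/mol

In the reaction as written Cu+(aq) is reduced, so the Cu⁺/Cu couple is the cathode and 2H⁺/H₂ is the anode.
E°cell = +0.528 − (+0.000) = +0.528 V; balancing electrons gives n = 2.
ΔG° = −nFE°cell = −(2)(96485)(+0.528) J/mol = −102 kJ/mol.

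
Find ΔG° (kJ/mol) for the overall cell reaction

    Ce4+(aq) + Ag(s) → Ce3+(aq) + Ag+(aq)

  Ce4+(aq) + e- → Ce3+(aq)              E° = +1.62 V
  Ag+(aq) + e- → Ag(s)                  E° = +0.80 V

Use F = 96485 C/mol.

In the reaction as written Ce4+(aq) is reduced, so the Ce⁴⁺/Ce³⁺ couple is the cathode and Ag⁺/Ag is the anode.
E°cell = +1.62 − (+0.80) = +0.82 V; balancing electrons gives n = 1.
ΔG° = −nFE°cell = −(1)(96485)(+0.82) J/mol = −79.1 kJ/mol.

−79.1 kJ/mol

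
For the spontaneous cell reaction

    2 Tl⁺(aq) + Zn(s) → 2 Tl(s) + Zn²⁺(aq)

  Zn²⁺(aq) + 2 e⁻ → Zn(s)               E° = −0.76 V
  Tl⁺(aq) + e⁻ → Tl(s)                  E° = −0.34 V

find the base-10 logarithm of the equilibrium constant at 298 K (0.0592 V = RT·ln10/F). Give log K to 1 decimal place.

The Tl⁺/Tl couple is reduced (cathode); E°cell = −0.34 − (−0.76) = +0.42 V with n = 2.
At equilibrium E = 0, so log K = nE°cell / 0.0592 = (2)(+0.42) / 0.0592 = 14.2.

log K = 14.2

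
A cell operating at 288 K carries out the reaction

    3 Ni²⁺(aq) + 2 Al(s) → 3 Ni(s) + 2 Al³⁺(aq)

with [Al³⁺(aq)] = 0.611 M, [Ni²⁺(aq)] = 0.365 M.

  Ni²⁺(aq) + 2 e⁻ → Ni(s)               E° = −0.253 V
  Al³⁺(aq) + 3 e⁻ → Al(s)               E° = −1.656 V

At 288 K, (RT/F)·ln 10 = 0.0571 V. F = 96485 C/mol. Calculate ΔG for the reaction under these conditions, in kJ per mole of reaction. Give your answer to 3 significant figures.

−807 kJ/mol

With Ni²⁺/Ni reduced at the cathode, E°cell = −0.253 − (−1.656) = +1.403 V and n = 6.
Q = [Al³⁺(aq)]^2 / [Ni²⁺(aq)]^3 = 7.68, so log Q = 0.885 and E = +1.403 − (0.0571/6)(0.885) = +1.3946 V.
ΔG = −nFE = −(6)(96485)(+1.3946) J/mol = −807 kJ/mol.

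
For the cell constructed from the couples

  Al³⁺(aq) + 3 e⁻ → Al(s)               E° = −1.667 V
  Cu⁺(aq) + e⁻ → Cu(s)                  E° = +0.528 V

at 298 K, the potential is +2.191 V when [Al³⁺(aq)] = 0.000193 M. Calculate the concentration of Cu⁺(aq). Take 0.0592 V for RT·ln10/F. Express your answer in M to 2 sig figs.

With Cu⁺/Cu at the cathode and Al³⁺/Al at the anode, E°cell = +0.528 − (−1.667) = +2.195 V (n = 3).
Since E = E° − (0.0592/n)·log Q, log Q = n(E° − E)/0.0592 = 0.203.
The balanced reaction is 3 Cu⁺(aq) + Al(s) → 3 Cu(s) + Al³⁺(aq), so Q = [Al³⁺(aq)] / [Cu⁺(aq)]^3.
Isolating [Cu⁺(aq)] in Q = 10^{0.203} yields log [Cu⁺(aq)] = −1.306, i.e. 0.049 M.

0.049 M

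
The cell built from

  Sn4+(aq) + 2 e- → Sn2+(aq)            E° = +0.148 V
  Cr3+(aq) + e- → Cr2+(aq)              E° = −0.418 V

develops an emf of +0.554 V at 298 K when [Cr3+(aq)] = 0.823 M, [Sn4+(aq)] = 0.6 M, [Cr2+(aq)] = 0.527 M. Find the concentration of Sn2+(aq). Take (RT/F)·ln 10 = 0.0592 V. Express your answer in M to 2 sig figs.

0.63 M

Sn⁴⁺/Sn²⁺ is the cathode (higher E°); E°cell = +0.148 − (−0.418) = +0.566 V with n = 2.
Since E = E° − (0.0592/n)·log Q, log Q = n(E° − E)/0.0592 = 0.405.
The balanced reaction is Sn4+(aq) + 2 Cr2+(aq) → Sn2+(aq) + 2 Cr3+(aq), so Q = ([Sn2+(aq)]·[Cr3+(aq)]^2) / ([Sn4+(aq)]·[Cr2+(aq)]^2).
Isolating [Sn2+(aq)] in Q = 10^{0.405} yields log [Sn2+(aq)] = −0.204, i.e. 0.63 M.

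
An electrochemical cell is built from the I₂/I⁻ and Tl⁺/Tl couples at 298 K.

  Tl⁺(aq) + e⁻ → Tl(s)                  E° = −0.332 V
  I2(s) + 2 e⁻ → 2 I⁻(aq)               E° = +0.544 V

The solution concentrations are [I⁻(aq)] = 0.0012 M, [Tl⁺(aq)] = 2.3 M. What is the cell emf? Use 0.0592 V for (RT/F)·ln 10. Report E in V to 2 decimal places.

I₂/I⁻ is reduced (cathode, E° = +0.544 V) and Tl⁺/Tl is oxidized (anode).
E°cell = +0.544 − (−0.332) = +0.876 V, with n = 2 electrons transferred.
For the overall reaction I2(s) + 2 Tl(s) → 2 I⁻(aq) + 2 Tl⁺(aq), Q = [I⁻(aq)]^2·[Tl⁺(aq)]^2 = 7.62×10^−6, giving log Q = −5.118.
By the Nernst equation, E = +0.876 − (0.0592/2)·(−5.118) = +1.03 V.

+1.03 V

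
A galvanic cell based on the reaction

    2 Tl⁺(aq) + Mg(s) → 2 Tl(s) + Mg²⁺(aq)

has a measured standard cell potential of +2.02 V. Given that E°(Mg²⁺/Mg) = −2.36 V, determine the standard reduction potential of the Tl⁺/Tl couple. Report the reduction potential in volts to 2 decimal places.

−0.34 V

In the reaction as written the Tl⁺/Tl couple is reduced (cathode) and Mg²⁺/Mg is oxidized (anode), so E°cell = E°(Tl⁺/Tl) − E°(Mg²⁺/Mg).
E°(Tl⁺/Tl) = E°cell + E°(anode) = +2.02 + (−2.36) = −0.34 V.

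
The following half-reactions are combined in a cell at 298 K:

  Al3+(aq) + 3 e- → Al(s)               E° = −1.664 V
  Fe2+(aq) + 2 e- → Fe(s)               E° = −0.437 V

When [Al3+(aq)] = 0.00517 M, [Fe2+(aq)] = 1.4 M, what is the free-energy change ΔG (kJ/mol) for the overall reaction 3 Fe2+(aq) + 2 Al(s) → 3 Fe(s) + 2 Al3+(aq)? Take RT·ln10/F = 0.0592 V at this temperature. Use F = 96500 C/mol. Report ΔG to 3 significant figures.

−739 kJ/mol

With Fe²⁺/Fe reduced at the cathode, E°cell = −0.437 − (−1.664) = +1.227 V and n = 6.
The reaction quotient is [Al3+(aq)]^2 / [Fe2+(aq)]^3 = 9.74×10^−6; by Nernst, E = +1.227 − (0.0592/6)(−5.011) = +1.2764 V.
Finally ΔG = −nFE = −(6)(96500 C/mol)(+1.2764 V) = −739 kJ/mol.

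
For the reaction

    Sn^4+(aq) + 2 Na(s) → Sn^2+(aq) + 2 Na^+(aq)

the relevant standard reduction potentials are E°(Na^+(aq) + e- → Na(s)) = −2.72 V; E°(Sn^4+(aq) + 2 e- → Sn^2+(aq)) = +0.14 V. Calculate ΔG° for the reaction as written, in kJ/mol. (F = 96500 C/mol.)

In the reaction as written Sn^4+(aq) is reduced, so the Sn⁴⁺/Sn²⁺ couple is the cathode and Na⁺/Na is the anode.
E°cell = +0.14 − (−2.72) = +2.86 V; balancing electrons gives n = 2.
ΔG° = −nFE°cell = −(2)(96500)(+2.86) J/mol = −552 kJ/mol.

−552 kJ/mol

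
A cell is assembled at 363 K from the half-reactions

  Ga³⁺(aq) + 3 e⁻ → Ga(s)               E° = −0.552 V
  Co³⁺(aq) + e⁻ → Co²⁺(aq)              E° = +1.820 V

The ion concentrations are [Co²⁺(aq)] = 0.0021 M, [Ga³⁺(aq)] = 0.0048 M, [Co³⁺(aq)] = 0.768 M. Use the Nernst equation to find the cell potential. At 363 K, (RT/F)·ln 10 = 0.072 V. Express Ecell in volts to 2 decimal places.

+2.61 V

Co³⁺/Co²⁺ is reduced (cathode, E° = +1.820 V) and Ga³⁺/Ga is oxidized (anode).
E°cell = E°cat − E°an = +1.820 − (−0.552) = +2.372 V; n = 3.
For the overall reaction 3 Co³⁺(aq) + Ga(s) → 3 Co²⁺(aq) + Ga³⁺(aq), Q = ([Co²⁺(aq)]^3·[Ga³⁺(aq)]) / [Co³⁺(aq)]^3 = 9.81×10^−11, giving log Q = −10.008.
Applying E = E° − (RT ln10/nF)·log Q gives +2.372 − (0.072/3)(−10.008) = +2.61 V.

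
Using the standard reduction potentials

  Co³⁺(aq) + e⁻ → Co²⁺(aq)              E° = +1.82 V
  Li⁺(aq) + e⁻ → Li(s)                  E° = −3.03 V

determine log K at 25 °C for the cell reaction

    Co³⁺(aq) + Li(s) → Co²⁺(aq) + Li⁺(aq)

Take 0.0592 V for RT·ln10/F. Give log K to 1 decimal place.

log K = 81.9

The Co³⁺/Co²⁺ couple is reduced (cathode); E°cell = +1.82 − (−3.03) = +4.85 V with n = 1.
At equilibrium E = 0, so log K = nE°cell / 0.0592 = (1)(+4.85) / 0.0592 = 81.9.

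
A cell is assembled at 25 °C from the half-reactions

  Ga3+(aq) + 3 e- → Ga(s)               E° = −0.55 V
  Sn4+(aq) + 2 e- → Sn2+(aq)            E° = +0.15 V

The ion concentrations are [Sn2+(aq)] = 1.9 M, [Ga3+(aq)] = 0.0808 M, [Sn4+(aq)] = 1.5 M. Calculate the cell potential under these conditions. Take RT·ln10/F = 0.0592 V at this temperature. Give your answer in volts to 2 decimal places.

The Sn⁴⁺/Sn²⁺ couple has the more positive E°, so it is the cathode; Ga³⁺/Ga is the anode.
E°cell = E°cat − E°an = +0.15 − (−0.55) = +0.70 V; n = 6.
For the overall reaction 3 Sn4+(aq) + 2 Ga(s) → 3 Sn2+(aq) + 2 Ga3+(aq), Q = ([Sn2+(aq)]^3·[Ga3+(aq)]^2) / [Sn4+(aq)]^3 = 0.0133, giving log Q = −1.877.
By the Nernst equation, E = +0.70 − (0.0592/6)·(−1.877) = +0.72 V.

+0.72 V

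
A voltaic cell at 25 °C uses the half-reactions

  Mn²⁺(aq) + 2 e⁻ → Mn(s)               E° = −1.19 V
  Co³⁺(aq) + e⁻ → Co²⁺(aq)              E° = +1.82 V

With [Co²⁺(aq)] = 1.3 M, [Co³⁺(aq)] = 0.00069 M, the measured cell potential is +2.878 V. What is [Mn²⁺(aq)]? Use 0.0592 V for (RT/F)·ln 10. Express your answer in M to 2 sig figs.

Co³⁺/Co²⁺ is the cathode (higher E°); E°cell = +1.82 − (−1.19) = +3.01 V with n = 2.
Rearranging E = E° − (0.0592/n)·log Q gives log Q = 2(+3.01 − (+2.878))/0.0592 = 4.459.
Balancing electrons gives 2 Co³⁺(aq) + Mn(s) → 2 Co²⁺(aq) + Mn²⁺(aq); thus Q = ([Co²⁺(aq)]^2·[Mn²⁺(aq)]) / [Co³⁺(aq)]^2.
Isolating [Mn²⁺(aq)] in Q = 10^{4.459} yields log [Mn²⁺(aq)] = −2.091, i.e. 0.0081 M.

0.0081 M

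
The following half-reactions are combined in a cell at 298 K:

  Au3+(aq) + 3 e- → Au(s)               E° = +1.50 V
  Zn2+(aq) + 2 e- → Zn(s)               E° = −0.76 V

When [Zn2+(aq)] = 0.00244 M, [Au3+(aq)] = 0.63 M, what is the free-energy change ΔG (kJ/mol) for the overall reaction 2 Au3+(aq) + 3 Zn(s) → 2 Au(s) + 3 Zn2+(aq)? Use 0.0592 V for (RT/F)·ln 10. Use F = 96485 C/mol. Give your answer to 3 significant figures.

The standard cell potential is +1.50 − (−0.76) = +2.26 V, with n = 6 electrons in the balanced equation.
The reaction quotient is [Zn2+(aq)]^3 / [Au3+(aq)]^2 = 3.66×10^−8; by Nernst, E = +2.26 − (0.0592/6)(−7.437) = +2.3334 V.
ΔG = −nFE = −(6)(96485)(+2.3334) J/mol = −1350 kJ/mol.

−1350 kJ/mol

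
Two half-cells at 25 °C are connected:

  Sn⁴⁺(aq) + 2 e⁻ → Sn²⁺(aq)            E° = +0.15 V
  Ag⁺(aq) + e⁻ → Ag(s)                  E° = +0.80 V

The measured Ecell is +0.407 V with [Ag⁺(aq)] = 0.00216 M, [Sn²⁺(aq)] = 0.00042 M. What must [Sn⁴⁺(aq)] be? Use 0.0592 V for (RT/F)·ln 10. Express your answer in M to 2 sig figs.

0.32 M

Ag⁺/Ag is the cathode (higher E°); E°cell = +0.80 − (+0.15) = +0.65 V with n = 2.
Since E = E° − (0.0592/n)·log Q, log Q = n(E° − E)/0.0592 = 8.209.
For 2 Ag⁺(aq) + Sn²⁺(aq) → 2 Ag(s) + Sn⁴⁺(aq), the reaction quotient is Q = [Sn⁴⁺(aq)] / ([Ag⁺(aq)]^2·[Sn²⁺(aq)]).
Solving for the unknown gives log [Sn⁴⁺(aq)] = −0.499, so [Sn⁴⁺(aq)] ≈ 0.32 M.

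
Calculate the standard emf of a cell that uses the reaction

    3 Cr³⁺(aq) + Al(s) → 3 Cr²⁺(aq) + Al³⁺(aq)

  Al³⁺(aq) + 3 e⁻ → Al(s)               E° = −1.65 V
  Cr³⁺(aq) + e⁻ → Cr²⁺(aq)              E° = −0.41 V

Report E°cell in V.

+1.24 V

Cr³⁺(aq) gains electrons, so the Cr³⁺/Cr²⁺ couple is the cathode; the Al³⁺/Al couple is the anode.
E°cell = E°(cathode) − E°(anode) = −0.41 − (−1.65) = +1.24 V.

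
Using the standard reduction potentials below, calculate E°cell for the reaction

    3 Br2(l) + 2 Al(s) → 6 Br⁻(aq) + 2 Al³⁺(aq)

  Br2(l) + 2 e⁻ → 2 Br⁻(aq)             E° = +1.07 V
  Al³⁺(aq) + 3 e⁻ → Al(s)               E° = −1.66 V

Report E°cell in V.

Br2(l) gains electrons, so the Br₂/Br⁻ couple is the cathode; the Al³⁺/Al couple is the anode.
E°cell = E°(cathode) − E°(anode) = +1.07 − (−1.66) = +2.73 V.

+2.73 V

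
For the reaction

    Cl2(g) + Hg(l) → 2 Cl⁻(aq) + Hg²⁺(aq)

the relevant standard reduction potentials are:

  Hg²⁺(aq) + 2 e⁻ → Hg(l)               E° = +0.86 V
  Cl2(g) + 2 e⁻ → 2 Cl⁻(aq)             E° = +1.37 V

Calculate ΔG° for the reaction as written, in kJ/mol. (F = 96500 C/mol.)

−98.4 kJ/mol

In the reaction as written Cl2(g) is reduced, so the Cl₂/Cl⁻ couple is the cathode and Hg²⁺/Hg is the anode.
E°cell = +1.37 − (+0.86) = +0.51 V; balancing electrons gives n = 2.
ΔG° = −nFE°cell = −(2)(96500)(+0.51) J/mol = −98.4 kJ/mol.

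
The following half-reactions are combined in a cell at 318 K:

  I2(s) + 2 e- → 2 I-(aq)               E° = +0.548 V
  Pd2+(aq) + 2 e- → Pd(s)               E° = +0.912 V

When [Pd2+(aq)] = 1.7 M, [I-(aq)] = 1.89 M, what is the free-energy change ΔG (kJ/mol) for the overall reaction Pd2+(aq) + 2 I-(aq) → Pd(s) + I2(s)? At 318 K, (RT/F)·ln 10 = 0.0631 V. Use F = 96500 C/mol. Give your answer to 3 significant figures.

−75.0 kJ/mol

The standard cell potential is +0.912 − (+0.548) = +0.364 V, with n = 2 electrons in the balanced equation.
The reaction quotient is 1 / ([Pd2+(aq)]·[I-(aq)]^2) = 0.165; by Nernst, E = +0.364 − (0.0631/2)(−0.783) = +0.3887 V.
Finally ΔG = −nFE = −(2)(96500 C/mol)(+0.3887 V) = −75.0 kJ/mol.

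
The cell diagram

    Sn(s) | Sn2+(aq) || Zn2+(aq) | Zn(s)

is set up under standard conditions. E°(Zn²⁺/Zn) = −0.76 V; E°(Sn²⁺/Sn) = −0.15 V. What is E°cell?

−0.61 V

By convention the left-hand electrode in cell notation is the anode (oxidation) and the right-hand electrode is the cathode (reduction).
E°cell = E°(right) − E°(left) = −0.76 − (−0.15) = −0.61 V.
The negative sign shows that, as written, the cell would require an external voltage to drive the reaction.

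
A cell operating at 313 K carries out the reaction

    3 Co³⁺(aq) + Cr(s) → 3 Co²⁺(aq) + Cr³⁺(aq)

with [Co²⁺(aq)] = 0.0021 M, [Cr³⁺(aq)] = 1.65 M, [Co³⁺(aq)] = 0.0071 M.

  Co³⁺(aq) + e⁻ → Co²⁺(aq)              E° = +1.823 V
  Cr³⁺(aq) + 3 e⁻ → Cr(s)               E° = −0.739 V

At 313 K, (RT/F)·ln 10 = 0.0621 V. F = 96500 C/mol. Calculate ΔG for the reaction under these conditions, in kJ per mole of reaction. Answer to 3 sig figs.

E°cell = +1.823 − (−0.739) = +2.562 V; the balanced reaction transfers n = 3 electrons.
The reaction quotient is ([Co²⁺(aq)]^3·[Cr³⁺(aq)]) / [Co³⁺(aq)]^3 = 0.0427; by Nernst, E = +2.562 − (0.0621/3)(−1.370) = +2.5904 V.
ΔG = −nFE = −(3)(96500)(+2.5904) J/mol = −750 kJ/mol.

−750 kJ/mol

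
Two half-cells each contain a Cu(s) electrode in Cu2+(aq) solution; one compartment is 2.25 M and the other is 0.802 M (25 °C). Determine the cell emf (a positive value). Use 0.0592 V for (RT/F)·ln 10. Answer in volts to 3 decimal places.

For a concentration cell E°cell = 0, since both electrodes use the same couple.
The compartment with the higher Cu2+(aq) concentration (2.25 M) acts as the cathode; ions are reduced there and produced at the dilute (0.802 M) anode.
With n = 2, Ecell = −(0.0592/2)·log([dilute]/[conc]) = −(0.0592/2)·log(0.802/2.25) = +0.013 V.

0.013 V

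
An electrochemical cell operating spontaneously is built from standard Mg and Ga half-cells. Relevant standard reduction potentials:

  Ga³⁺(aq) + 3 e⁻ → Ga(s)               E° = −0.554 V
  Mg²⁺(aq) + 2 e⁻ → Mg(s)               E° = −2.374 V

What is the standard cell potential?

+1.820 V

Of the two couples in this cell, the one with the more positive reduction potential is reduced at the cathode: here that is Ga³⁺/Ga (−0.554 V); Mg²⁺/Mg (−2.374 V) is the anode.
E°cell = E°(cathode) − E°(anode) = −0.554 − (−2.374) = +1.820 V.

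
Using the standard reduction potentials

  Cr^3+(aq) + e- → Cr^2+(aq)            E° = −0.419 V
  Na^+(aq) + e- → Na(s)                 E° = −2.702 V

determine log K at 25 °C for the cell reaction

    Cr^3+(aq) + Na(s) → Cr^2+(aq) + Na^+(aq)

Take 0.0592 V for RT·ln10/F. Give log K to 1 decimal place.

log K = 38.6

The Cr³⁺/Cr²⁺ couple is reduced (cathode); E°cell = −0.419 − (−2.702) = +2.283 V with n = 1.
At equilibrium E = 0, so log K = nE°cell / 0.0592 = (1)(+2.283) / 0.0592 = 38.6.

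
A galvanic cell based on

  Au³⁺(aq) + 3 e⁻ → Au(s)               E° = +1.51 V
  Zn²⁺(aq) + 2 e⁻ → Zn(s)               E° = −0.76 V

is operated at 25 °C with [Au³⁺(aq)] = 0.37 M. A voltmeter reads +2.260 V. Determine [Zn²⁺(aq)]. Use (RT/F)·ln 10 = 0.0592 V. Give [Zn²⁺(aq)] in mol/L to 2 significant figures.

Au³⁺/Au is the cathode (higher E°); E°cell = +1.51 − (−0.76) = +2.27 V with n = 6.
From the Nernst equation, log Q = n(E° − E)/0.0592 = 6·(+2.27 − (+2.260))/0.0592 = 1.014.
Balancing electrons gives 2 Au³⁺(aq) + 3 Zn(s) → 2 Au(s) + 3 Zn²⁺(aq); thus Q = [Zn²⁺(aq)]^3 / [Au³⁺(aq)]^2.
Substituting the known concentrations and solving, log [Zn²⁺(aq)] = 0.050 and [Zn²⁺(aq)] = 1.1 M.

1.1 M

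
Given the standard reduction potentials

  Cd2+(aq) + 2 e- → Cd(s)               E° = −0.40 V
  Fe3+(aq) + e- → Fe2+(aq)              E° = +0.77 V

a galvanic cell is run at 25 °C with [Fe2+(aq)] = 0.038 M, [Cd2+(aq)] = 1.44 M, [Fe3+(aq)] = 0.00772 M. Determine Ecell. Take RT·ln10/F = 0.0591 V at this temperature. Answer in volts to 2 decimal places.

Fe³⁺/Fe²⁺ is reduced (cathode, E° = +0.77 V) and Cd²⁺/Cd is oxidized (anode).
The standard potential is +0.77 − (−0.40) = +1.17 V and the balanced reaction transfers n = 2 electrons.
Balancing gives 2 Fe3+(aq) + Cd(s) → 2 Fe2+(aq) + Cd2+(aq); hence Q = ([Fe2+(aq)]^2·[Cd2+(aq)]) / [Fe3+(aq)]^2 = 34.9 (log Q = 1.543).
E = E° − (0.0591/n)·log Q = +1.17 − (0.0591/2)(1.543) = +1.12 V.

+1.12 V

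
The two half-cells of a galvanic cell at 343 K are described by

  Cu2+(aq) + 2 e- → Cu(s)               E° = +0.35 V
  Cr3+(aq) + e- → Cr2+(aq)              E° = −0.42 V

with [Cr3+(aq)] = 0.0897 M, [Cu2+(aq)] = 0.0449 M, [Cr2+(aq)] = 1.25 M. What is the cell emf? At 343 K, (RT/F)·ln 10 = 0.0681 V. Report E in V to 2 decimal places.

+0.80 V

Cu²⁺/Cu is reduced (cathode, E° = +0.35 V) and Cr³⁺/Cr²⁺ is oxidized (anode).
The standard potential is +0.35 − (−0.42) = +0.77 V and the balanced reaction transfers n = 2 electrons.
For the overall reaction Cu2+(aq) + 2 Cr2+(aq) → Cu(s) + 2 Cr3+(aq), Q = [Cr3+(aq)]^2 / ([Cu2+(aq)]·[Cr2+(aq)]^2) = 0.115, giving log Q = −0.940.
E = E° − (0.0681/n)·log Q = +0.77 − (0.0681/2)(−0.940) = +0.80 V.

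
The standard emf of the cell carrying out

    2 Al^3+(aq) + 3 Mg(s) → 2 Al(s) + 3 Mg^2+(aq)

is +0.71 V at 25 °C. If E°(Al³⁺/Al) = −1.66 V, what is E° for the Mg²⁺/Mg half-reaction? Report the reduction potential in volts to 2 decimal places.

−2.37 V

In the reaction as written the Al³⁺/Al couple is reduced (cathode) and Mg²⁺/Mg is oxidized (anode), so E°cell = E°(Al³⁺/Al) − E°(Mg²⁺/Mg).
E°(Mg²⁺/Mg) = E°(cathode) − E°cell = −1.66 − (+0.71) = −2.37 V.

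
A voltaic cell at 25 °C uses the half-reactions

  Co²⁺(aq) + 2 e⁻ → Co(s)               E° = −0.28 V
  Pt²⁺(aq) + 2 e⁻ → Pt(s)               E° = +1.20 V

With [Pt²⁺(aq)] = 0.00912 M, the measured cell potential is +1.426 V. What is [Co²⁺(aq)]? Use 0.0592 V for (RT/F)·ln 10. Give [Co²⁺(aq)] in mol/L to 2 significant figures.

With Pt²⁺/Pt at the cathode and Co²⁺/Co at the anode, E°cell = +1.20 − (−0.28) = +1.48 V (n = 2).
Since E = E° − (0.0592/n)·log Q, log Q = n(E° − E)/0.0592 = 1.824.
The balanced reaction is Pt²⁺(aq) + Co(s) → Pt(s) + Co²⁺(aq), so Q = [Co²⁺(aq)] / [Pt²⁺(aq)].
Isolating [Co²⁺(aq)] in Q = 10^{1.824} yields log [Co²⁺(aq)] = −0.216, i.e. 0.61 M.

0.61 M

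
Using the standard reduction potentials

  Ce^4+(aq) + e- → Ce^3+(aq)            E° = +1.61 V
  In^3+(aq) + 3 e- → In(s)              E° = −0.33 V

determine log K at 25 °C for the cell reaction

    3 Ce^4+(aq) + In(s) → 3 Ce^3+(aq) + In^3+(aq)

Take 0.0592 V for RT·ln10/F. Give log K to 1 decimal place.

The Ce⁴⁺/Ce³⁺ couple is reduced (cathode); E°cell = +1.61 − (−0.33) = +1.94 V with n = 3.
At equilibrium E = 0, so log K = nE°cell / 0.0592 = (3)(+1.94) / 0.0592 = 98.3.

log K = 98.3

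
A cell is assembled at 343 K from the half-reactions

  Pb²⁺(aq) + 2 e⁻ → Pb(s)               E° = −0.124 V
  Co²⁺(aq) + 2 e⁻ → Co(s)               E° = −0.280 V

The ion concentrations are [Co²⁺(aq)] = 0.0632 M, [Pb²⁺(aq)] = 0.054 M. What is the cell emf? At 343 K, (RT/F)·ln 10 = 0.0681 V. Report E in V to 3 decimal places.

The Pb²⁺/Pb couple has the more positive E°, so it is the cathode; Co²⁺/Co is the anode.
E°cell = −0.124 − (−0.280) = +0.156 V, with n = 2 electrons transferred.
For the overall reaction Pb²⁺(aq) + Co(s) → Pb(s) + Co²⁺(aq), Q = [Co²⁺(aq)] / [Pb²⁺(aq)] = 1.17, giving log Q = 0.068.
E = E° − (0.0681/n)·log Q = +0.156 − (0.0681/2)(0.068) = +0.154 V.

+0.154 V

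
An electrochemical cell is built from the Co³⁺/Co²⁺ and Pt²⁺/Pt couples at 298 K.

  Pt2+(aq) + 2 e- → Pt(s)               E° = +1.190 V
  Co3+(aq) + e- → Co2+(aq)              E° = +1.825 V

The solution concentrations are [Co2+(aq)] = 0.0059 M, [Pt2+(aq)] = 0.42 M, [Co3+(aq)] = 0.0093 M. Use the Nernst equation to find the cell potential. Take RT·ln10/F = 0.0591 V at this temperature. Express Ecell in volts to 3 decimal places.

Co³⁺/Co²⁺ is reduced (cathode, E° = +1.825 V) and Pt²⁺/Pt is oxidized (anode).
The standard potential is +1.825 − (+1.190) = +0.635 V and the balanced reaction transfers n = 2 electrons.
The balanced reaction is 2 Co3+(aq) + Pt(s) → 2 Co2+(aq) + Pt2+(aq), so Q = ([Co2+(aq)]^2·[Pt2+(aq)]) / [Co3+(aq)]^2 = 0.169 and log Q = −0.772.
By the Nernst equation, E = +0.635 − (0.0591/2)·(−0.772) = +0.658 V.

+0.658 V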